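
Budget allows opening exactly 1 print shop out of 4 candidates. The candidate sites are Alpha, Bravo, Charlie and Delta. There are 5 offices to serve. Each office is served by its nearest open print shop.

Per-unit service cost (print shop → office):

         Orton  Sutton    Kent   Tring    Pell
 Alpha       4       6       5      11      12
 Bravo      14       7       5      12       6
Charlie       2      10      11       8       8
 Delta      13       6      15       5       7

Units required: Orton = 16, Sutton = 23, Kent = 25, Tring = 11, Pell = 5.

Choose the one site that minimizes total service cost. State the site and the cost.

With exactly 1 open, each office uses its cheapest among the chosen.
{Alpha}: Orton→Alpha 4·16=64, Sutton→Alpha 6·23=138, Kent→Alpha 5·25=125, Tring→Alpha 11·11=121, Pell→Alpha 12·5=60. Service cost 508.
{Charlie}: service cost 665
{Bravo}: service cost 672
Among all 4 size-1 choices, {Alpha} is lowest.

Choose Alpha only; total service cost 508.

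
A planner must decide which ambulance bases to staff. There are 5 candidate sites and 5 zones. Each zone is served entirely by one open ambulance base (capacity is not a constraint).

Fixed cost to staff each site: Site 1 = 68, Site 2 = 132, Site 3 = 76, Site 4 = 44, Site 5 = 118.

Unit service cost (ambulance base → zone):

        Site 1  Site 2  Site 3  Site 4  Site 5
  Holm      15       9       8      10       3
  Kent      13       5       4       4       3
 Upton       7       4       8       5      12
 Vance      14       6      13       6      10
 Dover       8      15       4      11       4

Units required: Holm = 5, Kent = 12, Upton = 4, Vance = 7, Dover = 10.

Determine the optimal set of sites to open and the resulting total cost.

For any fixed open set, each zone goes to its cheapest open site; total = fixed + service.
{Site 3, Site 4}: Holm→Site 3 8·5=40, Kent→Site 3 4·12=48, Upton→Site 4 5·4=20, Vance→Site 4 6·7=42, Dover→Site 3 4·10=40. Service 190; fixed 120; total 310.
{Site 4}: service 270 + fixed 44 = 314
{Site 4, Site 5}: service 153 + fixed 162 = 315
{Site 1, Site 2, Site 3, Site 4, Site 5}: service 149 + fixed 438 = 587
No other subset beats 310.

Open Site 3 and Site 4; minimum total cost 310.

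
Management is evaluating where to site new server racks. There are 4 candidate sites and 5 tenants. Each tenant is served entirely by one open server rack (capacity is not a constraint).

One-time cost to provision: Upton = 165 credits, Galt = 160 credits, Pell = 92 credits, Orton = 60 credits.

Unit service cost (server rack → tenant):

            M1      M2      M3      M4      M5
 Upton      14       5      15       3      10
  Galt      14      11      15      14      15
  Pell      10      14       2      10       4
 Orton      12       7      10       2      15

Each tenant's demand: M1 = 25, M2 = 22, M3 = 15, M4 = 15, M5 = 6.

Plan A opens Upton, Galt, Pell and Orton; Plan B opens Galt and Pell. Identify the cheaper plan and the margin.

Plan A: {Upton, Galt, Pell, Orton}: M1→Pell 10·25=250, M2→Upton 5·22=110, M3→Pell 2·15=30, M4→Orton 2·15=30, M5→Pell 4·6=24. Service 444; fixed 477; total 921.
Plan B: {Galt, Pell}: M1→Pell 10·25=250, M2→Galt 11·22=242, M3→Pell 2·15=30, M4→Pell 10·15=150, M5→Pell 4·6=24. Service 696; fixed 252; total 948.
Difference: |921 − 948| = 27.

Plan A is cheaper by 27.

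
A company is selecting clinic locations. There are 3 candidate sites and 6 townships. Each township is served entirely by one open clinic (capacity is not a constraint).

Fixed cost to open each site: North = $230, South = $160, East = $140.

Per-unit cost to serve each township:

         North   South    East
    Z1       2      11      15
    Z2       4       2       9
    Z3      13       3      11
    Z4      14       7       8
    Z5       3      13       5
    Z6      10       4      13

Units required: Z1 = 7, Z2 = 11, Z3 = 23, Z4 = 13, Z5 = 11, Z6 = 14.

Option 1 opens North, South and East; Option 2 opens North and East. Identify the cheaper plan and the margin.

Option 1 is cheaper by 143.

Option 1: {North, South, East}: Z1→North 2·7=14, Z2→South 2·11=22, Z3→South 3·23=69, Z4→South 7·13=91, Z5→North 3·11=33, Z6→South 4·14=56. Service 285; fixed 530; total 815.
Option 2: {North, East}: Z1→North 2·7=14, Z2→North 4·11=44, Z3→East 11·23=253, Z4→East 8·13=104, Z5→North 3·11=33, Z6→North 10·14=140. Service 588; fixed 370; total 958.
Difference: |815 − 958| = 143.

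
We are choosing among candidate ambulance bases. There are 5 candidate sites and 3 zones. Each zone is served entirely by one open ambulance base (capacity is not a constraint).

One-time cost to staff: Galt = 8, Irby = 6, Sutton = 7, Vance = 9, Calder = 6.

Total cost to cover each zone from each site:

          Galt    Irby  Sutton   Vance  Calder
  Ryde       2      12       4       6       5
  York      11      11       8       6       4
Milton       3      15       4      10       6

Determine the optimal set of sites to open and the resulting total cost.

For any fixed open set, each zone goes to its cheapest open site; total = fixed + service.
{Calder}: Ryde→Calder 5, York→Calder 4, Milton→Calder 6. Service 15; fixed 6; total 21.
{Galt, Calder}: Ryde→Galt 2, York→Calder 4, Milton→Galt 3. Service 9; fixed 14; total 23.
{Sutton}: service 16 + fixed 7 = 23
{Galt, Irby, Sutton, Vance, Calder}: service 9 + fixed 36 = 45
No other subset beats 21.

Open Calder only; minimum total cost 21.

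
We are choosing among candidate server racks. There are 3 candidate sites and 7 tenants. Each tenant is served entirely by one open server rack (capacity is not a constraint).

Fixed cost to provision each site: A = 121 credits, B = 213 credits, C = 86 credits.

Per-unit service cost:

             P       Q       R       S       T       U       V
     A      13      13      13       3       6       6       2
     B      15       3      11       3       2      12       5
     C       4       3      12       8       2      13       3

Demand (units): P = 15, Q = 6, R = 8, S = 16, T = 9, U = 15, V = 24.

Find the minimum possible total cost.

For any fixed open set, each tenant goes to its cheapest open site; total = fixed + service.
{A, C}: P→C 4·15=60, Q→C 3·6=18, R→C 12·8=96, S→A 3·16=48, T→C 2·9=18, U→A 6·15=90, V→A 2·24=48. Service 378; fixed 207; total 585.
{C}: service 587 + fixed 86 = 673
{A}: service 617 + fixed 121 = 738
{A, B, C}: service 370 + fixed 420 = 790
No other subset beats 585.

Minimum total cost: 585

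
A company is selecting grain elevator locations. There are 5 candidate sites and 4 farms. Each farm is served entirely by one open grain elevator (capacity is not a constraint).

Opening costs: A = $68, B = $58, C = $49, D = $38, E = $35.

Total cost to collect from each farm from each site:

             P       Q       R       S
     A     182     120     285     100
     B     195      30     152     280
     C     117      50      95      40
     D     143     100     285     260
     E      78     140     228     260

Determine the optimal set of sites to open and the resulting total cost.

For any fixed open set, each farm goes to its cheapest open site; total = fixed + service.
{C, E}: P→E 78, Q→C 50, R→C 95, S→C 40. Service 263; fixed 84; total 347.
{C}: service 302 + fixed 49 = 351
{B, C, E}: P→E 78, Q→B 30, R→C 95, S→C 40. Service 243; fixed 142; total 385.
{A, B, C, D, E}: service 243 + fixed 248 = 491
No other subset beats 347.

Open C and E; minimum total cost 347.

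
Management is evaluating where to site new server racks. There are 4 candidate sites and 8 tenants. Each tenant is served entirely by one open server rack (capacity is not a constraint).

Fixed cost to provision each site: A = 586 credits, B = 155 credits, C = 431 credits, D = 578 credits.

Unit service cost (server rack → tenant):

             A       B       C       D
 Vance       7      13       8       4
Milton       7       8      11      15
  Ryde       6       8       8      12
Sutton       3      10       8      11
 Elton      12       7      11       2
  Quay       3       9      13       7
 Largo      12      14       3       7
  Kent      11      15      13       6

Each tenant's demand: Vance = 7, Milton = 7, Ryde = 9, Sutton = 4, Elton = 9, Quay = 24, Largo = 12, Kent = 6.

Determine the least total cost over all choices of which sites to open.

Minimum total cost: 951

For any fixed open set, each tenant goes to its cheapest open site; total = fixed + service.
{B}: Vance→B 13·7=91, Milton→B 8·7=56, Ryde→B 8·9=72, Sutton→B 10·4=40, Elton→B 7·9=63, Quay→B 9·24=216, Largo→B 14·12=168, Kent→B 15·6=90. Service 796; fixed 155; total 951.
{A}: service 554 + fixed 586 = 1140
{D}: service 591 + fixed 578 = 1169
{A, B, C, D}: Vance→D 4·7=28, Milton→A 7·7=49, Ryde→A 6·9=54, Sutton→A 3·4=12, Elton→D 2·9=18, Quay→A 3·24=72, Largo→C 3·12=36, Kent→D 6·6=36. Service 305; fixed 1750; total 2055.
No other subset beats 951.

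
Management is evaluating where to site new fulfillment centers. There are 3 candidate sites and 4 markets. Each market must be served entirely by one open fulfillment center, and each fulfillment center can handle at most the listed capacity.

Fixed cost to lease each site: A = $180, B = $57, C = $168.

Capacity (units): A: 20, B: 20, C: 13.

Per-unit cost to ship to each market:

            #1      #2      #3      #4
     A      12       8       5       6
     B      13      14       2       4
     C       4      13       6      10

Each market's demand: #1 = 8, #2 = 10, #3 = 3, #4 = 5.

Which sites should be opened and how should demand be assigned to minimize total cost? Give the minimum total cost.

Open {B, C}: #1→C 4·8=32, #2→B 14·10=140, #3→B 2·3=6, #4→B 4·5=20.
Loads: B carries 18/20, C carries 8/13. Service 198; fixed 225; total 423.
Next best feasible plan costs 435.

Minimum total cost: 423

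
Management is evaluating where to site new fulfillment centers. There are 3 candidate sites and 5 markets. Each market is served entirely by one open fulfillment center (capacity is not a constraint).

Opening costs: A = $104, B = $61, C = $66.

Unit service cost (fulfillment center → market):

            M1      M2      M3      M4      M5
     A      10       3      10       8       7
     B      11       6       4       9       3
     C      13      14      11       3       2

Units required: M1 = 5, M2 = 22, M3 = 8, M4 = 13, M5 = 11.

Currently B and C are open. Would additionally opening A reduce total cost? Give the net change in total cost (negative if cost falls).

Current service cost with {B, C}: 280.
Adding A: each market re-picks its cheapest; new service cost 209, saving 71.
Extra fixed cost: 104. Net change = 104 − 71 = 33.
(Totals: 407 → 440.)

No — net change +33 (cost rises by 33).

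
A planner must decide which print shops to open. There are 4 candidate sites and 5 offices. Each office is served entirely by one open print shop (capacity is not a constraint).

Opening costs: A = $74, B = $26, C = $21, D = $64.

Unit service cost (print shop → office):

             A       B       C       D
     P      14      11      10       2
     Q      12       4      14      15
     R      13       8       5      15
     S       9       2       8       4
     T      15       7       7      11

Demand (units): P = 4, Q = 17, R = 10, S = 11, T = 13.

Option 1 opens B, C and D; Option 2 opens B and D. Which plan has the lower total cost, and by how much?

Option 1 is cheaper by 9.

Option 1: {B, C, D}: P→D 2·4=8, Q→B 4·17=68, R→C 5·10=50, S→B 2·11=22, T→B 7·13=91. Service 239; fixed 111; total 350.
Option 2: {B, D}: P→D 2·4=8, Q→B 4·17=68, R→B 8·10=80, S→B 2·11=22, T→B 7·13=91. Service 269; fixed 90; total 359.
Difference: |350 − 359| = 9.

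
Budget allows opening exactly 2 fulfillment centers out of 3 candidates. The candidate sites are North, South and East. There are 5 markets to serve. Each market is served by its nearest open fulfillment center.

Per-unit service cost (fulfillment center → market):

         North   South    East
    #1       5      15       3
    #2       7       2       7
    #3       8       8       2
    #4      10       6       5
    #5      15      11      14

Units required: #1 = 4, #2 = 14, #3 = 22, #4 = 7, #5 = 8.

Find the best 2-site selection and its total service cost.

With exactly 2 open, each market uses its cheapest among the chosen.
{South, East}: #1→East 3·4=12, #2→South 2·14=28, #3→East 2·22=44, #4→East 5·7=35, #5→South 11·8=88. Service cost 207.
{North, East}: service cost 301
{North, South}: service cost 354
Among all 3 size-2 choices, {South, East} is lowest.

Choose South and East; total service cost 207.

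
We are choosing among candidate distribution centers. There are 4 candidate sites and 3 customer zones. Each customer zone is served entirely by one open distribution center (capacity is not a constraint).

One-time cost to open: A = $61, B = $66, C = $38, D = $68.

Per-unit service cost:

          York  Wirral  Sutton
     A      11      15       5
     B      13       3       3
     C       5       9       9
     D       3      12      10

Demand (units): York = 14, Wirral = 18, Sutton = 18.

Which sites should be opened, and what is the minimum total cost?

Open B and C; minimum total cost 282.

For any fixed open set, each customer zone goes to its cheapest open site; total = fixed + service.
{B, C}: York→C 5·14=70, Wirral→B 3·18=54, Sutton→B 3·18=54. Service 178; fixed 104; total 282.
{B, D}: service 150 + fixed 134 = 284
{B, C, D}: service 150 + fixed 172 = 322
{A, B, C, D}: service 150 + fixed 233 = 383
No other subset beats 282.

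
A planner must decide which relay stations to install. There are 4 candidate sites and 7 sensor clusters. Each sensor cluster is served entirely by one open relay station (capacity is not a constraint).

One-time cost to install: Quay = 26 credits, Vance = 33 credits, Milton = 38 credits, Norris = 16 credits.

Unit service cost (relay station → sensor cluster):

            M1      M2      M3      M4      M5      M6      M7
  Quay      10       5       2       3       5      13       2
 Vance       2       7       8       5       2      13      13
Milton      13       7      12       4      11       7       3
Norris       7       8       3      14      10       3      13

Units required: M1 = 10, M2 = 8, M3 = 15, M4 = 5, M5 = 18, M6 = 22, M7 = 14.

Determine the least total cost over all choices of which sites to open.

Minimum total cost: 310

For any fixed open set, each sensor cluster goes to its cheapest open site; total = fixed + service.
{Quay, Vance, Norris}: M1→Vance 2·10=20, M2→Quay 5·8=40, M3→Quay 2·15=30, M4→Quay 3·5=15, M5→Vance 2·18=36, M6→Norris 3·22=66, M7→Quay 2·14=28. Service 235; fixed 75; total 310.
{Quay, Vance, Milton, Norris}: M1→Vance 2·10=20, M2→Quay 5·8=40, M3→Quay 2·15=30, M4→Quay 3·5=15, M5→Vance 2·18=36, M6→Norris 3·22=66, M7→Quay 2·14=28. Service 235; fixed 113; total 348.
{Vance, Milton, Norris}: service 285 + fixed 87 = 372
{Norris}: service 677 + fixed 16 = 693
No other subset beats 310.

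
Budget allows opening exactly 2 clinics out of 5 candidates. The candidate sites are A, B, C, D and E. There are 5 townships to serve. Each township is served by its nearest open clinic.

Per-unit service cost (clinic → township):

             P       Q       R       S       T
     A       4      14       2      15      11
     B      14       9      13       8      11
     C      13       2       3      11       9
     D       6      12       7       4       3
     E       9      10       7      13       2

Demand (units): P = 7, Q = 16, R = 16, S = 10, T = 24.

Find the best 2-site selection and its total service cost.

Choose C and D; total service cost 234.

With exactly 2 open, each township uses its cheapest among the chosen.
{C, D}: P→D 6·7=42, Q→C 2·16=32, R→C 3·16=48, S→D 4·10=40, T→D 3·24=72. Service cost 234.
{C, E}: service cost 301
{A, D}: service cost 364
Among all 10 size-2 choices, {C, D} is lowest.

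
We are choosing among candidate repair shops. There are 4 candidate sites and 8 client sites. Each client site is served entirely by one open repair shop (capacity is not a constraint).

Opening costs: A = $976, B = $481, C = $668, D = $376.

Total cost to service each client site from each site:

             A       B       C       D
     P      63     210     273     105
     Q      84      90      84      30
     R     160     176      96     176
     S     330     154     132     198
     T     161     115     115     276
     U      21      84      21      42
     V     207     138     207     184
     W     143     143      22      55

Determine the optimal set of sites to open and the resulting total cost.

For any fixed open set, each client site goes to its cheapest open site; total = fixed + service.
{D}: P→D 105, Q→D 30, R→D 176, S→D 198, T→D 276, U→D 42, V→D 184, W→D 55. Service 1066; fixed 376; total 1442.
{B}: service 1110 + fixed 481 = 1591
{C}: service 950 + fixed 668 = 1618
{A, B, C, D}: service 617 + fixed 2501 = 3118
(All 15 nonempty subsets were checked; D only is lowest.)

Open D only; minimum total cost 1442.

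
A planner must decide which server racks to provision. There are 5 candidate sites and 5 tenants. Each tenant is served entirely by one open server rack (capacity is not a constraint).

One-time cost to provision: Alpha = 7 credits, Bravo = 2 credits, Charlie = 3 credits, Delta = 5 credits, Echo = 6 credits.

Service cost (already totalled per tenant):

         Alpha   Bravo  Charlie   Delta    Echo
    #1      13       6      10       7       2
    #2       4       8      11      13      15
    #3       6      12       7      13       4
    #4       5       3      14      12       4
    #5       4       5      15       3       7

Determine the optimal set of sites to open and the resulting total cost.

Open Bravo and Echo; minimum total cost 30.

For any fixed open set, each tenant goes to its cheapest open site; total = fixed + service.
{Bravo, Echo}: #1→Echo 2, #2→Bravo 8, #3→Echo 4, #4→Bravo 3, #5→Bravo 5. Service 22; fixed 8; total 30.
{Alpha, Echo}: #1→Echo 2, #2→Alpha 4, #3→Echo 4, #4→Echo 4, #5→Alpha 4. Service 18; fixed 13; total 31.
{Alpha, Bravo}: #1→Bravo 6, #2→Alpha 4, #3→Alpha 6, #4→Bravo 3, #5→Alpha 4. Service 23; fixed 9; total 32.
{Alpha, Bravo, Charlie, Delta, Echo}: #1→Echo 2, #2→Alpha 4, #3→Echo 4, #4→Bravo 3, #5→Delta 3. Service 16; fixed 23; total 39.
No other subset beats 30.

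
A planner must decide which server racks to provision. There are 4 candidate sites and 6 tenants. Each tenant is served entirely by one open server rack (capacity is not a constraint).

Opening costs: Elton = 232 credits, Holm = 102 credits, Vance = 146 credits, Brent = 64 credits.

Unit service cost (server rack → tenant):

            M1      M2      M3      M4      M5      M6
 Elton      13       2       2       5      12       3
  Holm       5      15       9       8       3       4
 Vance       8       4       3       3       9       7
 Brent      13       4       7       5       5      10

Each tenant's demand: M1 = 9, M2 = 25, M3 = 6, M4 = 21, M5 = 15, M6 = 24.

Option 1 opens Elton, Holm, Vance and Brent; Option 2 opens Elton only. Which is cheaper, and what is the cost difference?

Option 1: {Elton, Holm, Vance, Brent}: M1→Holm 5·9=45, M2→Elton 2·25=50, M3→Elton 2·6=12, M4→Vance 3·21=63, M5→Holm 3·15=45, M6→Elton 3·24=72. Service 287; fixed 544; total 831.
Option 2: {Elton}: M1→Elton 13·9=117, M2→Elton 2·25=50, M3→Elton 2·6=12, M4→Elton 5·21=105, M5→Elton 12·15=180, M6→Elton 3·24=72. Service 536; fixed 232; total 768.
Difference: |831 − 768| = 63.

Option 2 is cheaper by 63.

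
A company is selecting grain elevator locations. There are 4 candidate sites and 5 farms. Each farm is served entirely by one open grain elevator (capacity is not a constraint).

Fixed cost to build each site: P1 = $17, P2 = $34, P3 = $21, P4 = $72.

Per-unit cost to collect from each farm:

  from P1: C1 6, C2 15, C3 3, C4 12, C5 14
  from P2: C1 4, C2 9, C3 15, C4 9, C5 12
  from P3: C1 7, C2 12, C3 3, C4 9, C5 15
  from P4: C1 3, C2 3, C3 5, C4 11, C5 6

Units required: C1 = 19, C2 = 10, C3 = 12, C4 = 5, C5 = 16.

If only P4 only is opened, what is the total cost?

Each farm is assigned to its cheapest site among the open ones.
{P4}: C1→P4 3·19=57, C2→P4 3·10=30, C3→P4 5·12=60, C4→P4 11·5=55, C5→P4 6·16=96. Service 298; fixed 72; total 370.

Total cost: 370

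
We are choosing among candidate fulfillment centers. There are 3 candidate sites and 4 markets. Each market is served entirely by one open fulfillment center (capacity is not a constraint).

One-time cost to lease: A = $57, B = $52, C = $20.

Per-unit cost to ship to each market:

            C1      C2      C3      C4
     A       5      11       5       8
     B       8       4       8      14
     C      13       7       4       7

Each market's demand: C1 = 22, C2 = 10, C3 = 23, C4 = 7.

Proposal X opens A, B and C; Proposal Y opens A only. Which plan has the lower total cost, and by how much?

Proposal X is cheaper by 28.

Proposal X: {A, B, C}: C1→A 5·22=110, C2→B 4·10=40, C3→C 4·23=92, C4→C 7·7=49. Service 291; fixed 129; total 420.
Proposal Y: {A}: C1→A 5·22=110, C2→A 11·10=110, C3→A 5·23=115, C4→A 8·7=56. Service 391; fixed 57; total 448.
Difference: |420 − 448| = 28.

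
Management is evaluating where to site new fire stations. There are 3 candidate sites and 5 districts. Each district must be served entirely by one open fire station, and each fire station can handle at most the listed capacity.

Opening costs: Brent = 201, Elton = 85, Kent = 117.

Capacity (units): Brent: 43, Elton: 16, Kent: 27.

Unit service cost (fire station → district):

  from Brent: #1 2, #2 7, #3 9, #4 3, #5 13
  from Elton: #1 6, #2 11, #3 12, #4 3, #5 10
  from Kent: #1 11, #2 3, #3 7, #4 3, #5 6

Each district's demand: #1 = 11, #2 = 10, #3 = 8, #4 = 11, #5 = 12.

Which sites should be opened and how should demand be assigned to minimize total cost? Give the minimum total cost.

Open {Brent, Kent}: #1→Brent 2·11=22, #2→Kent 3·10=30, #3→Brent 9·8=72, #4→Brent 3·11=33, #5→Kent 6·12=72.
Loads: Brent carries 30/43, Kent carries 22/27. Service 229; fixed 318; total 547.
Next best feasible plan costs 571.

Minimum total cost: 547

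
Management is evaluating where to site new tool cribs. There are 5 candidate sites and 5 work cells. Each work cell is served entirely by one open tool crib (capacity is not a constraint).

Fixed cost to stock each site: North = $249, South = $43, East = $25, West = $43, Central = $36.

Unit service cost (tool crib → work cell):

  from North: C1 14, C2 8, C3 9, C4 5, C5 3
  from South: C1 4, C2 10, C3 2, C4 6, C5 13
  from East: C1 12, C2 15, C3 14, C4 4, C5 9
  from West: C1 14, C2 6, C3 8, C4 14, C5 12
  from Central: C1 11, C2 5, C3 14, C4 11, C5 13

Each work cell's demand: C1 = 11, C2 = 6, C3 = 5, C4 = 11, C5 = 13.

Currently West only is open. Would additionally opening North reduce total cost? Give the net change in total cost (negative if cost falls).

Current service cost with {West}: 540.
Adding North: each work cell re-picks its cheapest; new service cost 324, saving 216.
Extra fixed cost: 249. Net change = 249 − 216 = 33.
(Totals: 583 → 616.)

No — net change +33 (cost rises by 33).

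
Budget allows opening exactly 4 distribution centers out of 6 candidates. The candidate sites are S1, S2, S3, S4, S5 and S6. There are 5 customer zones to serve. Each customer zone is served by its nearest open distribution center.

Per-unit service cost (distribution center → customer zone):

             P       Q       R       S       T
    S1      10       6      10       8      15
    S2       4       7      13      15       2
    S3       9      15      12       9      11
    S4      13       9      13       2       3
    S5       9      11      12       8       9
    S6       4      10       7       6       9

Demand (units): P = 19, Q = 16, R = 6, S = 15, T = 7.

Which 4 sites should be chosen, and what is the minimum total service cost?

Choose S1, S2, S4 and S6; total service cost 258.

With exactly 4 open, each customer zone uses its cheapest among the chosen.
{S1, S2, S4, S6}: P→S2 4·19=76, Q→S1 6·16=96, R→S6 7·6=42, S→S4 2·15=30, T→S2 2·7=14. Service cost 258.
{S1, S3, S4, S6}: service cost 265
{S1, S4, S5, S6}: service cost 265
Among all 15 size-4 choices, {S1, S2, S4, S6} is lowest.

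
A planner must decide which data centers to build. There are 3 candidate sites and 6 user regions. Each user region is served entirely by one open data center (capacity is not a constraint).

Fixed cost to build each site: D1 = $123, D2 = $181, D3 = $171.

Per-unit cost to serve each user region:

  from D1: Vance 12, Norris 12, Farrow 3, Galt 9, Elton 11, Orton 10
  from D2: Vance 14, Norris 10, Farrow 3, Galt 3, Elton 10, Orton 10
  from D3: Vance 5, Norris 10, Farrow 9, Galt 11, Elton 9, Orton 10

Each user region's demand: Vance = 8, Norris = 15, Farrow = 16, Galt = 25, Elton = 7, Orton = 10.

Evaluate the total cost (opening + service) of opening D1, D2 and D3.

Total cost: 951

Each user region is assigned to its cheapest site among the open ones.
{D1, D2, D3}: Vance→D3 5·8=40, Norris→D2 10·15=150, Farrow→D1 3·16=48, Galt→D2 3·25=75, Elton→D3 9·7=63, Orton→D1 10·10=100. Service 476; fixed 475; total 951.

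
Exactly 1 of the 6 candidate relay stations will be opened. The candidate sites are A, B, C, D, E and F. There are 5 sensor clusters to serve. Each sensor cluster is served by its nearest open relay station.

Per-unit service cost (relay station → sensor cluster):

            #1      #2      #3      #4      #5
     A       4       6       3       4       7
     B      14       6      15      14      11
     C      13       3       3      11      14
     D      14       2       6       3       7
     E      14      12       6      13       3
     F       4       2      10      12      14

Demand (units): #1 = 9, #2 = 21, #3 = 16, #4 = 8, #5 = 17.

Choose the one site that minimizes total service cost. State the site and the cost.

With exactly 1 open, each sensor cluster uses its cheapest among the chosen.
{A}: #1→A 4·9=36, #2→A 6·21=126, #3→A 3·16=48, #4→A 4·8=32, #5→A 7·17=119. Service cost 361.
{D}: service cost 407
{C}: service cost 554
Among all 6 size-1 choices, {A} is lowest.

Choose A only; total service cost 361.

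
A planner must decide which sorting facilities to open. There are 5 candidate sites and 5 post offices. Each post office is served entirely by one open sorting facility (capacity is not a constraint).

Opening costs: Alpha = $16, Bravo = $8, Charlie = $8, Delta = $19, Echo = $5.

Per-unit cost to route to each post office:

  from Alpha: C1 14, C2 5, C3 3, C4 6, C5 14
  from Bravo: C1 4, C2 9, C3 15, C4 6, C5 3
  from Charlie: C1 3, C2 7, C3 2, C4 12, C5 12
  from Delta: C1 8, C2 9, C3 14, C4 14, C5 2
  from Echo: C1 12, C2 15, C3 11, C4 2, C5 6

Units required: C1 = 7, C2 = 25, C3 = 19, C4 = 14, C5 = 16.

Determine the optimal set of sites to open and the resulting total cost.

Open Alpha, Charlie, Delta and Echo; minimum total cost 292.

For any fixed open set, each post office goes to its cheapest open site; total = fixed + service.
{Alpha, Charlie, Delta, Echo}: C1→Charlie 3·7=21, C2→Alpha 5·25=125, C3→Charlie 2·19=38, C4→Echo 2·14=28, C5→Delta 2·16=32. Service 244; fixed 48; total 292.
{Alpha, Bravo, Charlie, Echo}: service 260 + fixed 37 = 297
{Alpha, Bravo, Charlie, Delta, Echo}: service 244 + fixed 56 = 300
{Echo}: service 792 + fixed 5 = 797
No other subset beats 292.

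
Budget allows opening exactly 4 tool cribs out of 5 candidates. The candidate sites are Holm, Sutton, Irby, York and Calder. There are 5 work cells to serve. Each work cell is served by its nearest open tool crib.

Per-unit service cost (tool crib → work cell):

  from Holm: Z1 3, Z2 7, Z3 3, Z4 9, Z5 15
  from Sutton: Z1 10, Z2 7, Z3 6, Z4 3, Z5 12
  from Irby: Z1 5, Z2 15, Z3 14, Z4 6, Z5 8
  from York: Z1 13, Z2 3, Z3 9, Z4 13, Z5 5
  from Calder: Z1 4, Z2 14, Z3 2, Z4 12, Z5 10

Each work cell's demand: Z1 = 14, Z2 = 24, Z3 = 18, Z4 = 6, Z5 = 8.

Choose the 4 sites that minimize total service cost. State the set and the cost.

With exactly 4 open, each work cell uses its cheapest among the chosen.
{Holm, Sutton, York, Calder}: Z1→Holm 3·14=42, Z2→York 3·24=72, Z3→Calder 2·18=36, Z4→Sutton 3·6=18, Z5→York 5·8=40. Service cost 208.
{Sutton, Irby, York, Calder}: service cost 222
{Holm, Sutton, Irby, York}: service cost 226
Among all 5 size-4 choices, {Holm, Sutton, York, Calder} is lowest.

Choose Holm, Sutton, York and Calder; total service cost 208.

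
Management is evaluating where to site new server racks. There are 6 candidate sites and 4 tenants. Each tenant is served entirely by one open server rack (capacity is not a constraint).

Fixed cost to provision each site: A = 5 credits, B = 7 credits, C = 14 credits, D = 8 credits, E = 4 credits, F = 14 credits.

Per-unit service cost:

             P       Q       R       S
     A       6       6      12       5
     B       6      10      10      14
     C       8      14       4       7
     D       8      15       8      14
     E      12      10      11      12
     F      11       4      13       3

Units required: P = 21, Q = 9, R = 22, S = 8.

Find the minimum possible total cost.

Minimum total cost: 307

For any fixed open set, each tenant goes to its cheapest open site; total = fixed + service.
{A, C, F}: P→A 6·21=126, Q→F 4·9=36, R→C 4·22=88, S→F 3·8=24. Service 274; fixed 33; total 307.
{B, C, F}: P→B 6·21=126, Q→F 4·9=36, R→C 4·22=88, S→F 3·8=24. Service 274; fixed 35; total 309.
{A, C, E, F}: service 274 + fixed 37 = 311
{A, B, C, D, E, F}: service 274 + fixed 52 = 326
No other subset beats 307.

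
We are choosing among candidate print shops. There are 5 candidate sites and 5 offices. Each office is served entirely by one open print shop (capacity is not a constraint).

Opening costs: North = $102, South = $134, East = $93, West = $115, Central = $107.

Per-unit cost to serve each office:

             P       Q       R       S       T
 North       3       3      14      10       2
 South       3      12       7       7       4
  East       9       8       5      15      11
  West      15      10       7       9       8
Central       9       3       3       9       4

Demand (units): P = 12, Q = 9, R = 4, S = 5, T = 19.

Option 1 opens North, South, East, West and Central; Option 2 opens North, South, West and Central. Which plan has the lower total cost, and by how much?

Option 1: {North, South, East, West, Central}: P→North 3·12=36, Q→North 3·9=27, R→Central 3·4=12, S→South 7·5=35, T→North 2·19=38. Service 148; fixed 551; total 699.
Option 2: {North, South, West, Central}: P→North 3·12=36, Q→North 3·9=27, R→Central 3·4=12, S→South 7·5=35, T→North 2·19=38. Service 148; fixed 458; total 606.
Difference: |699 − 606| = 93.

Option 2 is cheaper by 93.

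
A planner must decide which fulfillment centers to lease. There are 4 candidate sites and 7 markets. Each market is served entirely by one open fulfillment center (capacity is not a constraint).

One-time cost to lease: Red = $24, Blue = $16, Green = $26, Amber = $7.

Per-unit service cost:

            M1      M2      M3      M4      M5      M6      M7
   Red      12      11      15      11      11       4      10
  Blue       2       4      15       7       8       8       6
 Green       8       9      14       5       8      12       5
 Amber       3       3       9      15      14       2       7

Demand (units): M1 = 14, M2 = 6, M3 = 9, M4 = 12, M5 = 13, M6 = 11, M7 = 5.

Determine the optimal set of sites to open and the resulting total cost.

Open Green and Amber; minimum total cost 385.

For any fixed open set, each market goes to its cheapest open site; total = fixed + service.
{Green, Amber}: M1→Amber 3·14=42, M2→Amber 3·6=18, M3→Amber 9·9=81, M4→Green 5·12=60, M5→Green 8·13=104, M6→Amber 2·11=22, M7→Green 5·5=25. Service 352; fixed 33; total 385.
{Blue, Green, Amber}: M1→Blue 2·14=28, M2→Amber 3·6=18, M3→Amber 9·9=81, M4→Green 5·12=60, M5→Blue 8·13=104, M6→Amber 2·11=22, M7→Green 5·5=25. Service 338; fixed 49; total 387.
{Blue, Amber}: service 367 + fixed 23 = 390
{Red, Blue, Green, Amber}: M1→Blue 2·14=28, M2→Amber 3·6=18, M3→Amber 9·9=81, M4→Green 5·12=60, M5→Blue 8·13=104, M6→Amber 2·11=22, M7→Green 5·5=25. Service 338; fixed 73; total 411.
(All 15 nonempty subsets were checked; Green and Amber is lowest.)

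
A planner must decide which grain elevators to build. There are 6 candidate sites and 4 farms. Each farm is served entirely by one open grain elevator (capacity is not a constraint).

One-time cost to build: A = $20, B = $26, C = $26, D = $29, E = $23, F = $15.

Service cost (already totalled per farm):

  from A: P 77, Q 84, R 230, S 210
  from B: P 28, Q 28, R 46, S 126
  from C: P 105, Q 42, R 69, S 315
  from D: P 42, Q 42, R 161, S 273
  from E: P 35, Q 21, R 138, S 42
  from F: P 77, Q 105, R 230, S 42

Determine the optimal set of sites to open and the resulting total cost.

Open B and F; minimum total cost 185.

For any fixed open set, each farm goes to its cheapest open site; total = fixed + service.
{B, F}: P→B 28, Q→B 28, R→B 46, S→F 42. Service 144; fixed 41; total 185.
{B, E}: service 137 + fixed 49 = 186
{B, E, F}: service 137 + fixed 64 = 201
{A, B, C, D, E, F}: service 137 + fixed 139 = 276
No other subset beats 185.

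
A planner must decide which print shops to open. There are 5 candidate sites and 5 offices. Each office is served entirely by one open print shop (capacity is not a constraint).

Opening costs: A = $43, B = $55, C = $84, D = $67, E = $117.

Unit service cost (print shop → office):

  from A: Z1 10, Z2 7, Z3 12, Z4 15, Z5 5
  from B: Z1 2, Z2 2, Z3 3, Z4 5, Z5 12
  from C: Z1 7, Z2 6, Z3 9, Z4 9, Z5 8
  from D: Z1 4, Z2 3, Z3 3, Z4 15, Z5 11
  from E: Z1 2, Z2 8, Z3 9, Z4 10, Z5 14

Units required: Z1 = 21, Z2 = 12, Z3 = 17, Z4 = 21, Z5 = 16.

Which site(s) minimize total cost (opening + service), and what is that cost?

Open A and B; minimum total cost 400.

For any fixed open set, each office goes to its cheapest open site; total = fixed + service.
{A, B}: Z1→B 2·21=42, Z2→B 2·12=24, Z3→B 3·17=51, Z4→B 5·21=105, Z5→A 5·16=80. Service 302; fixed 98; total 400.
{A, B, D}: service 302 + fixed 165 = 467
{B}: service 414 + fixed 55 = 469
{A, B, C, D, E}: service 302 + fixed 366 = 668
No other subset beats 400.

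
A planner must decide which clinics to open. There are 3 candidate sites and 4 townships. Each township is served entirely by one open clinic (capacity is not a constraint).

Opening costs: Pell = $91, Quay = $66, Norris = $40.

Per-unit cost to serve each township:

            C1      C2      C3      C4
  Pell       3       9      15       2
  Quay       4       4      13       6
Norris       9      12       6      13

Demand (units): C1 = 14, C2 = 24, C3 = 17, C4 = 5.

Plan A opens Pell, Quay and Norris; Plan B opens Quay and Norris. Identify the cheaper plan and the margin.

Plan A: {Pell, Quay, Norris}: C1→Pell 3·14=42, C2→Quay 4·24=96, C3→Norris 6·17=102, C4→Pell 2·5=10. Service 250; fixed 197; total 447.
Plan B: {Quay, Norris}: C1→Quay 4·14=56, C2→Quay 4·24=96, C3→Norris 6·17=102, C4→Quay 6·5=30. Service 284; fixed 106; total 390.
Difference: |447 − 390| = 57.

Plan B is cheaper by 57.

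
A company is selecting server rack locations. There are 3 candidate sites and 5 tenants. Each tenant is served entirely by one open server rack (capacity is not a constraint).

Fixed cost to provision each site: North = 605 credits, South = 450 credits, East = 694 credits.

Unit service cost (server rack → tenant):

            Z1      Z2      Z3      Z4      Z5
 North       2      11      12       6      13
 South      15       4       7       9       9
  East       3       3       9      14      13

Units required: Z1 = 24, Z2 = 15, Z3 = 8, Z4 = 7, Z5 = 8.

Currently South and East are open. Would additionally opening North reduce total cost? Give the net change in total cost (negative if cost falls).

Current service cost with {South, East}: 308.
Adding North: each tenant re-picks its cheapest; new service cost 263, saving 45.
Extra fixed cost: 605. Net change = 605 − 45 = 560.
(Totals: 1452 → 2012.)

No — net change +560 (cost rises by 560).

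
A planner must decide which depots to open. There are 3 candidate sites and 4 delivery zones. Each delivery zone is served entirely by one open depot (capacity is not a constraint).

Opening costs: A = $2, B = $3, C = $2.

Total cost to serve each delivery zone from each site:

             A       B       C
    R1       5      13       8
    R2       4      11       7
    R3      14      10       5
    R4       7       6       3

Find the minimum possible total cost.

For any fixed open set, each delivery zone goes to its cheapest open site; total = fixed + service.
{A, C}: R1→A 5, R2→A 4, R3→C 5, R4→C 3. Service 17; fixed 4; total 21.
{A, B, C}: service 17 + fixed 7 = 24
{C}: service 23 + fixed 2 = 25
{A}: service 30 + fixed 2 = 32
No other subset beats 21.

Minimum total cost: 21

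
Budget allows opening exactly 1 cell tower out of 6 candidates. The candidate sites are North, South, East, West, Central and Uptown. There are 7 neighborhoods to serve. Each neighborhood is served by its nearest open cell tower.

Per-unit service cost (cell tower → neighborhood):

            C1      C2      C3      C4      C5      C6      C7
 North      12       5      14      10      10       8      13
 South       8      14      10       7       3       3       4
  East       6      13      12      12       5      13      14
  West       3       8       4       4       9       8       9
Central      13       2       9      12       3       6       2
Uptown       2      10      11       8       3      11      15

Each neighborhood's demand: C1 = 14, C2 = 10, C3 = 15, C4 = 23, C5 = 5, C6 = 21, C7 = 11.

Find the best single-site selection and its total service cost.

Choose West only; total service cost 586.

With exactly 1 open, each neighborhood uses its cheapest among the chosen.
{West}: C1→West 3·14=42, C2→West 8·10=80, C3→West 4·15=60, C4→West 4·23=92, C5→West 9·5=45, C6→West 8·21=168, C7→West 9·11=99. Service cost 586.
{South}: service cost 685
{Central}: service cost 776
Among all 6 size-1 choices, {West} is lowest.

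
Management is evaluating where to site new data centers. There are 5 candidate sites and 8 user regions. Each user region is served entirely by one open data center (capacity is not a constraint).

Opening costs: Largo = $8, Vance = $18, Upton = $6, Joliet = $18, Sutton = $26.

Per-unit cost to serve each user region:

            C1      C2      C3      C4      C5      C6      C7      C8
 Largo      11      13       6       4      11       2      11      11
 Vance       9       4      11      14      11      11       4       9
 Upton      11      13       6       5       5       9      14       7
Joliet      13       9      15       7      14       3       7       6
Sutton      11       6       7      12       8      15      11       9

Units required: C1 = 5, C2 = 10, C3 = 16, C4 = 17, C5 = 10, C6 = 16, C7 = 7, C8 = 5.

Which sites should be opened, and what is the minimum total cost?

For any fixed open set, each user region goes to its cheapest open site; total = fixed + service.
{Largo, Vance, Upton}: C1→Vance 9·5=45, C2→Vance 4·10=40, C3→Largo 6·16=96, C4→Largo 4·17=68, C5→Upton 5·10=50, C6→Largo 2·16=32, C7→Vance 4·7=28, C8→Upton 7·5=35. Service 394; fixed 32; total 426.
{Largo, Vance, Upton, Joliet}: C1→Vance 9·5=45, C2→Vance 4·10=40, C3→Largo 6·16=96, C4→Largo 4·17=68, C5→Upton 5·10=50, C6→Largo 2·16=32, C7→Vance 4·7=28, C8→Joliet 6·5=30. Service 389; fixed 50; total 439.
{Largo, Vance, Upton, Sutton}: C1→Vance 9·5=45, C2→Vance 4·10=40, C3→Largo 6·16=96, C4→Largo 4·17=68, C5→Upton 5·10=50, C6→Largo 2·16=32, C7→Vance 4·7=28, C8→Upton 7·5=35. Service 394; fixed 58; total 452.
{Largo, Vance, Upton, Joliet, Sutton}: service 389 + fixed 76 = 465
No other subset beats 426.

Open Largo, Vance and Upton; minimum total cost 426.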